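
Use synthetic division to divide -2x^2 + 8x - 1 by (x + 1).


Synthetic division with c = -1. Coefficients: -2, 8, -1
Bring down -2.
  -2 * -1 = 2; 2 + 8 = 10
  10 * -1 = -10; -10 - 1 = -11
Quotient: -2x + 10, Remainder: -11


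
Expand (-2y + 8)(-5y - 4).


Distribute each term of the first polynomial:
  (-2y)(-5y - 4) = 10y^2 + 8y
  (8)(-5y - 4) = -40y - 32
Sum: 10y^2 - 32y - 32


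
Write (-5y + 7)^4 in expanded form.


Expand (-5y + 7)^4 by repeated multiplication:
  (-5y + 7)^2 = 25y^2 - 70y + 49
  (-5y + 7)^3 = -125y^3 + 525y^2 - 735y + 343
= 625y^4 - 3500y^3 + 7350y^2 - 6860y + 2401


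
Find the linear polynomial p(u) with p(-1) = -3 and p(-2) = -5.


p(u) = mu + b. Using p(-1)=-3, p(-2)=-5:
m = (-3 + 5)/(-1 + 2) = 2/1 = 2
b = -3 - m*(-1) = -3 + 2 = -1
p(u) = 2u - 1


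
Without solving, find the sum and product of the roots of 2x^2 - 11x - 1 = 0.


For ax^2+bx+c=0: sum = -b/a, product = c/a.
a=2, b=-11, c=-1
Sum = -(-11)/2 = 11/2
Product = (-1)/2 = -1/2


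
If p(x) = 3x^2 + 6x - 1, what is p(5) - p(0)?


p(5) = 104
p(0) = -1
p(5) - p(0) = 104 + 1 = 105


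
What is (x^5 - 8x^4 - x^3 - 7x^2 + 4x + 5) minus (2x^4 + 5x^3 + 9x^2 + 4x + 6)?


Distribute the minus sign:
  (x^5 - 8x^4 - x^3 - 7x^2 + 4x + 5)
- (2x^4 + 5x^3 + 9x^2 + 4x + 6)
Negate second polynomial: -2x^4 - 5x^3 - 9x^2 - 4x - 6
Add: x^5 - 10x^4 - 6x^3 - 16x^2 - 1


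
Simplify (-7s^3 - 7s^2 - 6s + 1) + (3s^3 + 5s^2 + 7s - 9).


Align terms by degree and add:
  -7s^3 - 7s^2 - 6s + 1
+ 3s^3 + 5s^2 + 7s - 9
= -4s^3 - 2s^2 + s - 8


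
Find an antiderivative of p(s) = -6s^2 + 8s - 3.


Reverse power rule on each term:
  ∫ -6s^2 ds = -2s^3
  ∫ 8s ds = 4s^2
  ∫ -3 ds = -3s
F(s) = -2s^3 + 4s^2 - 3s + C


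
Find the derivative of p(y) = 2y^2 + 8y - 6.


Apply the power rule term by term:
  d/dy(2y^2) = 4y
  d/dy(8y) = 8
  d/dy(-6) = 0
p'(y) = 4y + 8


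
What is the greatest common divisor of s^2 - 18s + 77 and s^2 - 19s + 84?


Factor each:
  s^2 - 18s + 77 = (s - 7)(s - 11)
  s^2 - 19s + 84 = (s - 7)(s - 12)
Common monic factor: s - 7


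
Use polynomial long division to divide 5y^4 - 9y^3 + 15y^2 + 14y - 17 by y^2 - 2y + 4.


(5y^4 - 9y^3 + 15y^2 + 14y - 17) / (y^2 - 2y + 4)
Step 1: 5y^2 * (y^2 - 2y + 4) = 5y^4 - 10y^3 + 20y^2; subtract.
Step 2: y * (y^2 - 2y + 4) = y^3 - 2y^2 + 4y; subtract.
Step 3: -3 * (y^2 - 2y + 4) = -3y^2 + 6y - 12; subtract.
Quotient: 5y^2 + y - 3, Remainder: 4y - 5


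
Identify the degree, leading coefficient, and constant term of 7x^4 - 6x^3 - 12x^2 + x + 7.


Highest power of x is 4, with coefficient 7. Constant term is 7.
Degree = 4, leading coefficient = 7, constant term = 7


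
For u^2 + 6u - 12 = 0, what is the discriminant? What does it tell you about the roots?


D = b^2 - 4ac = (6)^2 - 4(1)(-12) = 36 + 48 = 84
Since D > 0: two distinct irrational roots


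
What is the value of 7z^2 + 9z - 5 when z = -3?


Using direct substitution:
  7 * (-3)^2 = 63
  9 * (-3)^1 = -27
  constant: -5
Sum = 63 - 27 - 5 = 31


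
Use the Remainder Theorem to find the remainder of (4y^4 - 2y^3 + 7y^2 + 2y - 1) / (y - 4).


By the Remainder Theorem, the remainder equals p(4):
  4*(4)^4 = 1024
  -2*(4)^3 = -128
  7*(4)^2 = 112
  2*(4)^1 = 8
  constant: -1
Sum: 1024 - 128 + 112 + 8 - 1 = 1015


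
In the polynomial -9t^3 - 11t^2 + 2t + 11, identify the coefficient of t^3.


Read off the coefficient of t^3: -9


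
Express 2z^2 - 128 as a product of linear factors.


Roots satisfy r1 + r2 = -b/a = 0 and r1*r2 = c/a = -64.
So r1 = -8, r2 = 8.
2z^2 - 128 = 2(z - r1)(z - r2) = 2(z + 8)(z - 8)


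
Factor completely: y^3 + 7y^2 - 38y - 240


Try integer roots (divisors of -240). y=-5: p(-5)=0.
Divide out (y + 5): quotient is y^2 + 2y - 48.
Factor the quadratic: (y + 8)(y - 6)
Result: (y + 5)(y + 8)(y - 6)


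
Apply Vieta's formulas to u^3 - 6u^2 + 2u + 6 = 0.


Monic cubic u^3+bu^2+cu+d=0: sum=-b, pairwise sum=c, product=-d.
b=-6, c=2, d=6
r1+r2+r3 = 6
r1r2+r1r3+r2r3 = 2
r1r2r3 = -6


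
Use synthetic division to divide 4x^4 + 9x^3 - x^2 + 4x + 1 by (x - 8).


Synthetic division with c = 8. Coefficients: 4, 9, -1, 4, 1
Bring down 4.
  4 * 8 = 32; 32 + 9 = 41
  41 * 8 = 328; 328 - 1 = 327
  327 * 8 = 2616; 2616 + 4 = 2620
  2620 * 8 = 20960; 20960 + 1 = 20961
Quotient: 4x^3 + 41x^2 + 327x + 2620, Remainder: 20961


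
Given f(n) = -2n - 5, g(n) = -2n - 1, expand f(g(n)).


Substitute g(n) into f:
f(g(n)) = -2*(-2n - 1) + (-5)
Expand and combine: 4n - 3


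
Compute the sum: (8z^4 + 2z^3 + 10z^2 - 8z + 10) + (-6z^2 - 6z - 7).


Align terms by degree and add:
  8z^4 + 2z^3 + 10z^2 - 8z + 10
  -6z^2 - 6z - 7
= 8z^4 + 2z^3 + 4z^2 - 14z + 3


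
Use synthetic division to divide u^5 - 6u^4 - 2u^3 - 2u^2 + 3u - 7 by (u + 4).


Synthetic division with c = -4. Coefficients: 1, -6, -2, -2, 3, -7
Bring down 1.
  1 * -4 = -4; -4 - 6 = -10
  -10 * -4 = 40; 40 - 2 = 38
  38 * -4 = -152; -152 - 2 = -154
  -154 * -4 = 616; 616 + 3 = 619
  619 * -4 = -2476; -2476 - 7 = -2483
Quotient: u^4 - 10u^3 + 38u^2 - 154u + 619, Remainder: -2483


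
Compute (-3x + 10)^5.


Expand (-3x + 10)^5 by repeated multiplication:
  (-3x + 10)^2 = 9x^2 - 60x + 100
  (-3x + 10)^3 = -27x^3 + 270x^2 - 900x + 1000
  (-3x + 10)^4 = 81x^4 - 1080x^3 + 5400x^2 - 12000x + 10000
= -243x^5 + 4050x^4 - 27000x^3 + 90000x^2 - 150000x + 100000


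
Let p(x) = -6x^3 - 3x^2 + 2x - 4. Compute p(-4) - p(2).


p(-4) = 324
p(2) = -60
p(-4) - p(2) = 324 + 60 = 384


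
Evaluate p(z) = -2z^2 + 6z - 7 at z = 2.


Using direct substitution:
  -2 * (2)^2 = -8
  6 * (2)^1 = 12
  constant: -7
Sum = -8 + 12 - 7 = -3


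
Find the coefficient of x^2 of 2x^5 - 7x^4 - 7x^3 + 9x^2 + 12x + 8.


Read off the coefficient of x^2: 9


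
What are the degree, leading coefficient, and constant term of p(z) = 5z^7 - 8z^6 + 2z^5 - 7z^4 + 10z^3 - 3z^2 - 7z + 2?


Highest power of z is 7, with coefficient 5. Constant term is 2.
Degree = 7, leading coefficient = 5, constant term = 2


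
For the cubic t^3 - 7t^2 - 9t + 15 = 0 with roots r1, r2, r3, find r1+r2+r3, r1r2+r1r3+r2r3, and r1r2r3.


Monic cubic t^3+bt^2+ct+d=0: sum=-b, pairwise sum=c, product=-d.
b=-7, c=-9, d=15
r1+r2+r3 = 7
r1r2+r1r3+r2r3 = -9
r1r2r3 = -15


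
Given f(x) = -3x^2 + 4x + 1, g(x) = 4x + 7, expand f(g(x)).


Substitute g(x) into f:
f(g(x)) = -3*(4x + 7)^2 + 4*(4x + 7) + 1
(4x + 7)^2 = 16x^2 + 56x + 49
Expand and combine: -48x^2 - 152x - 118


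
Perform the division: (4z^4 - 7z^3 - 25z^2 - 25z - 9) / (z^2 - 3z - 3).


(4z^4 - 7z^3 - 25z^2 - 25z - 9) / (z^2 - 3z - 3)
Step 1: 4z^2 * (z^2 - 3z - 3) = 4z^4 - 12z^3 - 12z^2; subtract.
Step 2: 5z * (z^2 - 3z - 3) = 5z^3 - 15z^2 - 15z; subtract.
Step 3: 2 * (z^2 - 3z - 3) = 2z^2 - 6z - 6; subtract.
Quotient: 4z^2 + 5z + 2, Remainder: -4z - 3


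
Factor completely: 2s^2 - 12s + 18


Roots satisfy r1 + r2 = -b/a = 6 and r1*r2 = c/a = 9.
So r1 = 3, r2 = 3.
2s^2 - 12s + 18 = 2(s - r1)(s - r2) = 2(s - 3)(s - 3)


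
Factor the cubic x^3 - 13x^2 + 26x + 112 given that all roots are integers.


Try integer roots (divisors of 112). x=8: p(8)=0.
Divide out (x - 8): quotient is x^2 - 5x - 14.
Factor the quadratic: (x - 7)(x + 2)
Result: (x - 8)(x - 7)(x + 2)


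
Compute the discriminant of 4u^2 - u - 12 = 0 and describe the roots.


D = b^2 - 4ac = (-1)^2 - 4(4)(-12) = 1 + 192 = 193
Since D > 0: two distinct irrational roots


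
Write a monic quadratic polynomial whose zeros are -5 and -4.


p(u) = (u + 5)(u + 4)
Expand: u^2 + 9u + 20


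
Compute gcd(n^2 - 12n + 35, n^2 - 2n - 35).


Factor each:
  n^2 - 12n + 35 = (n - 7)(n - 5)
  n^2 - 2n - 35 = (n - 7)(n + 5)
Common monic factor: n - 7


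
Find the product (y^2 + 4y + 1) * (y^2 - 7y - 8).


Distribute each term of the first polynomial:
  (y^2)(y^2 - 7y - 8) = y^4 - 7y^3 - 8y^2
  (4y)(y^2 - 7y - 8) = 4y^3 - 28y^2 - 32y
  (1)(y^2 - 7y - 8) = y^2 - 7y - 8
Sum: y^4 - 3y^3 - 35y^2 - 39y - 8


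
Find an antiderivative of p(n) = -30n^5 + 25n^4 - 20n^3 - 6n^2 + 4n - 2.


Reverse power rule on each term:
  ∫ -30n^5 dn = -5n^6
  ∫ 25n^4 dn = 5n^5
  ∫ -20n^3 dn = -5n^4
  ∫ -6n^2 dn = -2n^3
  ∫ 4n dn = 2n^2
  ∫ -2 dn = -2n
F(n) = -5n^6 + 5n^5 - 5n^4 - 2n^3 + 2n^2 - 2n + C


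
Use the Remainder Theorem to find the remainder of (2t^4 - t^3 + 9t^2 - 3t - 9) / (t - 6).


By the Remainder Theorem, the remainder equals p(6):
  2*(6)^4 = 2592
  -1*(6)^3 = -216
  9*(6)^2 = 324
  -3*(6)^1 = -18
  constant: -9
Sum: 2592 - 216 + 324 - 18 - 9 = 2673


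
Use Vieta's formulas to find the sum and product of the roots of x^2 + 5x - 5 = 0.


For ax^2+bx+c=0: sum = -b/a, product = c/a.
a=1, b=5, c=-5
Sum = -(5)/1 = -5
Product = (-5)/1 = -5


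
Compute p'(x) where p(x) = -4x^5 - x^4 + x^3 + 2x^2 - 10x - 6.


Apply the power rule term by term:
  d/dx(-4x^5) = -20x^4
  d/dx(-x^4) = -4x^3
  d/dx(x^3) = 3x^2
  d/dx(2x^2) = 4x
  d/dx(-10x) = -10
  d/dx(-6) = 0
p'(x) = -20x^4 - 4x^3 + 3x^2 + 4x - 10


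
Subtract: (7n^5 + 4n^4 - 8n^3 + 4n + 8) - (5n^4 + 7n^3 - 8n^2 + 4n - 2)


Distribute the minus sign:
  (7n^5 + 4n^4 - 8n^3 + 4n + 8)
- (5n^4 + 7n^3 - 8n^2 + 4n - 2)
Negate second polynomial: -5n^4 - 7n^3 + 8n^2 - 4n + 2
Add: 7n^5 - n^4 - 15n^3 + 8n^2 + 10


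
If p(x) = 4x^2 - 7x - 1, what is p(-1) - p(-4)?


p(-1) = 10
p(-4) = 91
p(-1) - p(-4) = 10 - 91 = -81


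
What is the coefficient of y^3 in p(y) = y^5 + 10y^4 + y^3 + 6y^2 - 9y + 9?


Read off the coefficient of y^3: 1


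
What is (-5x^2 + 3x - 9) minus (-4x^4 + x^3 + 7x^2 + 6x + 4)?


Distribute the minus sign:
  (-5x^2 + 3x - 9)
- (-4x^4 + x^3 + 7x^2 + 6x + 4)
Negate second polynomial: 4x^4 - x^3 - 7x^2 - 6x - 4
Add: 4x^4 - x^3 - 12x^2 - 3x - 13


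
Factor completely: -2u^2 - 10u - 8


Roots satisfy r1 + r2 = -b/a = -5 and r1*r2 = c/a = 4.
So r1 = -1, r2 = -4.
-2u^2 - 10u - 8 = -2(u - r1)(u - r2) = -2(u + 1)(u + 4)


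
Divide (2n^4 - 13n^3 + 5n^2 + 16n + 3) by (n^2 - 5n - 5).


(2n^4 - 13n^3 + 5n^2 + 16n + 3) / (n^2 - 5n - 5)
Step 1: 2n^2 * (n^2 - 5n - 5) = 2n^4 - 10n^3 - 10n^2; subtract.
Step 2: -3n * (n^2 - 5n - 5) = -3n^3 + 15n^2 + 15n; subtract.
Step 3: 0 * (n^2 - 5n - 5) = 0; subtract.
Quotient: 2n^2 - 3n, Remainder: n + 3


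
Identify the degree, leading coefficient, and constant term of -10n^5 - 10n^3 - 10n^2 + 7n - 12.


Highest power of n is 5, with coefficient -10. Constant term is -12.
Degree = 5, leading coefficient = -10, constant term = -12


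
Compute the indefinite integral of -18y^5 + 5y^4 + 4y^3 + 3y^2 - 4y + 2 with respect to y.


Reverse power rule on each term:
  ∫ -18y^5 dy = -3y^6
  ∫ 5y^4 dy = y^5
  ∫ 4y^3 dy = y^4
  ∫ 3y^2 dy = y^3
  ∫ -4y dy = -2y^2
  ∫ 2 dy = 2y
F(y) = -3y^6 + y^5 + y^4 + y^3 - 2y^2 + 2y + C


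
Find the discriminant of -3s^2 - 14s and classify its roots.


D = b^2 - 4ac = (-14)^2 - 4(-3)(0) = 196 = 196
Since D > 0: two distinct rational roots


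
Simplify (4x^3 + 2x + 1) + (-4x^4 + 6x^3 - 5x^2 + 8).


Align terms by degree and add:
  4x^3 + 2x + 1
  -4x^4 + 6x^3 - 5x^2 + 8
= -4x^4 + 10x^3 - 5x^2 + 2x + 9


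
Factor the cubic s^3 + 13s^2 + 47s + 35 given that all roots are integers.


Try integer roots (divisors of 35). s=-5: p(-5)=0.
Divide out (s + 5): quotient is s^2 + 8s + 7.
Factor the quadratic: (s + 7)(s + 1)
Result: (s + 5)(s + 7)(s + 1)


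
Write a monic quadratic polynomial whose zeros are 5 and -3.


p(x) = (x - 5)(x + 3)
Expand: x^2 - 2x - 15


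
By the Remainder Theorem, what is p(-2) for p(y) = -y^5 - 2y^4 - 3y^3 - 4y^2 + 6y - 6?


By the Remainder Theorem, the remainder equals p(-2):
  -1*(-2)^5 = 32
  -2*(-2)^4 = -32
  -3*(-2)^3 = 24
  -4*(-2)^2 = -16
  6*(-2)^1 = -12
  constant: -6
Sum: 32 - 32 + 24 - 16 - 12 - 6 = -10


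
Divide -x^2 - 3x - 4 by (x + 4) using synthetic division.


Synthetic division with c = -4. Coefficients: -1, -3, -4
Bring down -1.
  -1 * -4 = 4; 4 - 3 = 1
  1 * -4 = -4; -4 - 4 = -8
Quotient: -x + 1, Remainder: -8


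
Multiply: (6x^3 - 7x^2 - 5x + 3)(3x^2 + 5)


Distribute each term of the first polynomial:
  (6x^3)(3x^2 + 5) = 18x^5 + 30x^3
  (-7x^2)(3x^2 + 5) = -21x^4 - 35x^2
  (-5x)(3x^2 + 5) = -15x^3 - 25x
  (3)(3x^2 + 5) = 9x^2 + 15
Sum: 18x^5 - 21x^4 + 15x^3 - 26x^2 - 25x + 15


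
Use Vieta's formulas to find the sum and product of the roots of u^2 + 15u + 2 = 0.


For au^2+bu+c=0: sum = -b/a, product = c/a.
a=1, b=15, c=2
Sum = -(15)/1 = -15
Product = (2)/1 = 2


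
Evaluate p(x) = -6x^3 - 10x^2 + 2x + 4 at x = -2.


Using direct substitution:
  -6 * (-2)^3 = 48
  -10 * (-2)^2 = -40
  2 * (-2)^1 = -4
  constant: 4
Sum = 48 - 40 - 4 + 4 = 8


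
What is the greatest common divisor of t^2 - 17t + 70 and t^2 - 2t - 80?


Factor each:
  t^2 - 17t + 70 = (t - 10)(t - 7)
  t^2 - 2t - 80 = (t - 10)(t + 8)
Common monic factor: t - 10


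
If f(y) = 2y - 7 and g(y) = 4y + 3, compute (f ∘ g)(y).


Substitute g(y) into f:
f(g(y)) = 2*(4y + 3) + (-7)
Expand and combine: 8y - 1


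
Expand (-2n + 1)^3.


Expand (-2n + 1)^3 by repeated multiplication:
  (-2n + 1)^2 = 4n^2 - 4n + 1
= -8n^3 + 12n^2 - 6n + 1


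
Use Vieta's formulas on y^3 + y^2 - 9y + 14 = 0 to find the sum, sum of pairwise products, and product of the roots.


Monic cubic y^3+by^2+cy+d=0: sum=-b, pairwise sum=c, product=-d.
b=1, c=-9, d=14
r1+r2+r3 = -1
r1r2+r1r3+r2r3 = -9
r1r2r3 = -14


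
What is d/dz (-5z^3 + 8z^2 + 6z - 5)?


Apply the power rule term by term:
  d/dz(-5z^3) = -15z^2
  d/dz(8z^2) = 16z
  d/dz(6z) = 6
  d/dz(-5) = 0
p'(z) = -15z^2 + 16z + 6


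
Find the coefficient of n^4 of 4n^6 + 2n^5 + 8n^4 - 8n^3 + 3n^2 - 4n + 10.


Read off the coefficient of n^4: 8


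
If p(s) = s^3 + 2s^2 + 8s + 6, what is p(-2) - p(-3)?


p(-2) = -10
p(-3) = -27
p(-2) - p(-3) = -10 + 27 = 17


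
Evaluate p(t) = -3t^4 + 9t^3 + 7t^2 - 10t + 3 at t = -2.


Using direct substitution:
  -3 * (-2)^4 = -48
  9 * (-2)^3 = -72
  7 * (-2)^2 = 28
  -10 * (-2)^1 = 20
  constant: 3
Sum = -48 - 72 + 28 + 20 + 3 = -69


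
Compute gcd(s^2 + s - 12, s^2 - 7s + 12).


Factor each:
  s^2 + s - 12 = (s - 3)(s + 4)
  s^2 - 7s + 12 = (s - 3)(s - 4)
Common monic factor: s - 3


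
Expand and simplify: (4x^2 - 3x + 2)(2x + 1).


Distribute each term of the first polynomial:
  (4x^2)(2x + 1) = 8x^3 + 4x^2
  (-3x)(2x + 1) = -6x^2 - 3x
  (2)(2x + 1) = 4x + 2
Sum: 8x^3 - 2x^2 + x + 2


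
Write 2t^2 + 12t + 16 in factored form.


Roots satisfy r1 + r2 = -b/a = -6 and r1*r2 = c/a = 8.
So r1 = -2, r2 = -4.
2t^2 + 12t + 16 = 2(t - r1)(t - r2) = 2(t + 2)(t + 4)


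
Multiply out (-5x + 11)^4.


Expand (-5x + 11)^4 by repeated multiplication:
  (-5x + 11)^2 = 25x^2 - 110x + 121
  (-5x + 11)^3 = -125x^3 + 825x^2 - 1815x + 1331
= 625x^4 - 5500x^3 + 18150x^2 - 26620x + 14641


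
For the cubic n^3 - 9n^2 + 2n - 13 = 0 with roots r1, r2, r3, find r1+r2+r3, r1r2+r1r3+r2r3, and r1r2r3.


Monic cubic n^3+bn^2+cn+d=0: sum=-b, pairwise sum=c, product=-d.
b=-9, c=2, d=-13
r1+r2+r3 = 9
r1r2+r1r3+r2r3 = 2
r1r2r3 = 13


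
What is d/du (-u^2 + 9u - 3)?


Apply the power rule term by term:
  d/du(-u^2) = -2u
  d/du(9u) = 9
  d/du(-3) = 0
p'(u) = -2u + 9


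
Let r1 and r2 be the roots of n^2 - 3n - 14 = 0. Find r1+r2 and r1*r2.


For an^2+bn+c=0: sum = -b/a, product = c/a.
a=1, b=-3, c=-14
Sum = -(-3)/1 = 3
Product = (-14)/1 = -14


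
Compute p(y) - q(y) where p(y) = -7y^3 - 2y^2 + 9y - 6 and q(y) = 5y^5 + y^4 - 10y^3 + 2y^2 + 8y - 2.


Distribute the minus sign:
  (-7y^3 - 2y^2 + 9y - 6)
- (5y^5 + y^4 - 10y^3 + 2y^2 + 8y - 2)
Negate second polynomial: -5y^5 - y^4 + 10y^3 - 2y^2 - 8y + 2
Add: -5y^5 - y^4 + 3y^3 - 4y^2 + y - 4


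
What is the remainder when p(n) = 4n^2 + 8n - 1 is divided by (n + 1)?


By the Remainder Theorem, the remainder equals p(-1):
  4*(-1)^2 = 4
  8*(-1)^1 = -8
  constant: -1
Sum: 4 - 8 - 1 = -5


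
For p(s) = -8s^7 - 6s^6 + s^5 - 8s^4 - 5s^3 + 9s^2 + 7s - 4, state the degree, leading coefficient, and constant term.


Highest power of s is 7, with coefficient -8. Constant term is -4.
Degree = 7, leading coefficient = -8, constant term = -4


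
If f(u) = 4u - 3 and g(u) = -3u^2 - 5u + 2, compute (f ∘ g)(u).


Substitute g(u) into f:
f(g(u)) = 4*(-3u^2 - 5u + 2) + (-3)
Expand and combine: -12u^2 - 20u + 5


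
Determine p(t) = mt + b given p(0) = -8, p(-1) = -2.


p(t) = mt + b. Using p(0)=-8, p(-1)=-2:
m = (-8 + 2)/(0 + 1) = -6/1 = -6
b = -8 - m*(0) = -8 = -8
p(t) = -6t - 8


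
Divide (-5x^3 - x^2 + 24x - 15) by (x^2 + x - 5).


(-5x^3 - x^2 + 24x - 15) / (x^2 + x - 5)
Step 1: -5x * (x^2 + x - 5) = -5x^3 - 5x^2 + 25x; subtract.
Step 2: 4 * (x^2 + x - 5) = 4x^2 + 4x - 20; subtract.
Quotient: -5x + 4, Remainder: -5x + 5


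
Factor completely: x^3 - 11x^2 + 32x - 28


Try integer roots (divisors of -28). x=2: p(2)=0.
Divide out (x - 2): quotient is x^2 - 9x + 14.
Factor the quadratic: (x - 2)(x - 7)
Result: (x - 2)(x - 2)(x - 7)


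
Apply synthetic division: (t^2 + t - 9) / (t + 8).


Synthetic division with c = -8. Coefficients: 1, 1, -9
Bring down 1.
  1 * -8 = -8; -8 + 1 = -7
  -7 * -8 = 56; 56 - 9 = 47
Quotient: t - 7, Remainder: 47


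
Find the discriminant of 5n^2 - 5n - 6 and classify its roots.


D = b^2 - 4ac = (-5)^2 - 4(5)(-6) = 25 + 120 = 145
Since D > 0: two distinct irrational roots


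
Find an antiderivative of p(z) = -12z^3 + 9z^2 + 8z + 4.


Reverse power rule on each term:
  ∫ -12z^3 dz = -3z^4
  ∫ 9z^2 dz = 3z^3
  ∫ 8z dz = 4z^2
  ∫ 4 dz = 4z
F(z) = -3z^4 + 3z^3 + 4z^2 + 4z + C


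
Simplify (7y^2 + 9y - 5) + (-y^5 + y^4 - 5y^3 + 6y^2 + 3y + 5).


Align terms by degree and add:
  7y^2 + 9y - 5
  -y^5 + y^4 - 5y^3 + 6y^2 + 3y + 5
= -y^5 + y^4 - 5y^3 + 13y^2 + 12y


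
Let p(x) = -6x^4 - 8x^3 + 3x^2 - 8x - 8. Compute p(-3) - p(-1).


p(-3) = -227
p(-1) = 5
p(-3) - p(-1) = -227 - 5 = -232


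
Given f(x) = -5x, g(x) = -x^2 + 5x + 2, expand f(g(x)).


Substitute g(x) into f:
f(g(x)) = -5*(-x^2 + 5x + 2)
Expand and combine: 5x^2 - 25x - 10


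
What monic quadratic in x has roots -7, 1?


p(x) = (x + 7)(x - 1)
Expand: x^2 + 6x - 7


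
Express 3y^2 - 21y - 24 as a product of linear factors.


Roots satisfy r1 + r2 = -b/a = 7 and r1*r2 = c/a = -8.
So r1 = 8, r2 = -1.
3y^2 - 21y - 24 = 3(y - r1)(y - r2) = 3(y - 8)(y + 1)


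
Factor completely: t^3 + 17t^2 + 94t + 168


Try integer roots (divisors of 168). t=-6: p(-6)=0.
Divide out (t + 6): quotient is t^2 + 11t + 28.
Factor the quadratic: (t + 7)(t + 4)
Result: (t + 6)(t + 7)(t + 4)


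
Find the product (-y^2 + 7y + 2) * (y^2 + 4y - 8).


Distribute each term of the first polynomial:
  (-y^2)(y^2 + 4y - 8) = -y^4 - 4y^3 + 8y^2
  (7y)(y^2 + 4y - 8) = 7y^3 + 28y^2 - 56y
  (2)(y^2 + 4y - 8) = 2y^2 + 8y - 16
Sum: -y^4 + 3y^3 + 38y^2 - 48y - 16


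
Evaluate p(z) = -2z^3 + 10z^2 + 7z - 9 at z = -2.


Using direct substitution:
  -2 * (-2)^3 = 16
  10 * (-2)^2 = 40
  7 * (-2)^1 = -14
  constant: -9
Sum = 16 + 40 - 14 - 9 = 33


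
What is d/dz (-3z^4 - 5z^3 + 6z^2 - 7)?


Apply the power rule term by term:
  d/dz(-3z^4) = -12z^3
  d/dz(-5z^3) = -15z^2
  d/dz(6z^2) = 12z
  d/dz(-7) = 0
p'(z) = -12z^3 - 15z^2 + 12z


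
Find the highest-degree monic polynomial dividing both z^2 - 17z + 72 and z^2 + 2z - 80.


Factor each:
  z^2 - 17z + 72 = (z - 8)(z - 9)
  z^2 + 2z - 80 = (z - 8)(z + 10)
Common monic factor: z - 8


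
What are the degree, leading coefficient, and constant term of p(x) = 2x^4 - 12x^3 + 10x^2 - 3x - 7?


Highest power of x is 4, with coefficient 2. Constant term is -7.
Degree = 4, leading coefficient = 2, constant term = -7


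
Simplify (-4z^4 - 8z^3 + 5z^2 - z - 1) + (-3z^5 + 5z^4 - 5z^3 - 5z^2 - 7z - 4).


Align terms by degree and add:
  -4z^4 - 8z^3 + 5z^2 - z - 1
  -3z^5 + 5z^4 - 5z^3 - 5z^2 - 7z - 4
= -3z^5 + z^4 - 13z^3 - 8z - 5


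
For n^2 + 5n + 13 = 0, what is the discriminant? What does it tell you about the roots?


D = b^2 - 4ac = (5)^2 - 4(1)(13) = 25 - 52 = -27
Since D < 0: two complex conjugate roots (no real roots)


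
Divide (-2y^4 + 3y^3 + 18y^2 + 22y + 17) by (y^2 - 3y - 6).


(-2y^4 + 3y^3 + 18y^2 + 22y + 17) / (y^2 - 3y - 6)
Step 1: -2y^2 * (y^2 - 3y - 6) = -2y^4 + 6y^3 + 12y^2; subtract.
Step 2: -3y * (y^2 - 3y - 6) = -3y^3 + 9y^2 + 18y; subtract.
Step 3: -3 * (y^2 - 3y - 6) = -3y^2 + 9y + 18; subtract.
Quotient: -2y^2 - 3y - 3, Remainder: -5y - 1


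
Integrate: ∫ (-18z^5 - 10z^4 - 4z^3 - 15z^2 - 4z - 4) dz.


Reverse power rule on each term:
  ∫ -18z^5 dz = -3z^6
  ∫ -10z^4 dz = -2z^5
  ∫ -4z^3 dz = -z^4
  ∫ -15z^2 dz = -5z^3
  ∫ -4z dz = -2z^2
  ∫ -4 dz = -4z
F(z) = -3z^6 - 2z^5 - z^4 - 5z^3 - 2z^2 - 4z + C


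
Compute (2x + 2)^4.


Expand (2x + 2)^4 by repeated multiplication:
  (2x + 2)^2 = 4x^2 + 8x + 4
  (2x + 2)^3 = 8x^3 + 24x^2 + 24x + 8
= 16x^4 + 64x^3 + 96x^2 + 64x + 16


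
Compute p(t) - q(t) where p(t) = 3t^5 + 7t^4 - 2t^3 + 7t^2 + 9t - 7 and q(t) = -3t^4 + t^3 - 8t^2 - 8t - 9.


Distribute the minus sign:
  (3t^5 + 7t^4 - 2t^3 + 7t^2 + 9t - 7)
- (-3t^4 + t^3 - 8t^2 - 8t - 9)
Negate second polynomial: 3t^4 - t^3 + 8t^2 + 8t + 9
Add: 3t^5 + 10t^4 - 3t^3 + 15t^2 + 17t + 2


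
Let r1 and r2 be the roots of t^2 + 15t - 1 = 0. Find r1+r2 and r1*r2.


For at^2+bt+c=0: sum = -b/a, product = c/a.
a=1, b=15, c=-1
Sum = -(15)/1 = -15
Product = (-1)/1 = -1


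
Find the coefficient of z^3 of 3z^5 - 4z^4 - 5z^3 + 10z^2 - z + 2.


Read off the coefficient of z^3: -5


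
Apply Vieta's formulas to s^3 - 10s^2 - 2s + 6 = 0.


Monic cubic s^3+bs^2+cs+d=0: sum=-b, pairwise sum=c, product=-d.
b=-10, c=-2, d=6
r1+r2+r3 = 10
r1r2+r1r3+r2r3 = -2
r1r2r3 = -6


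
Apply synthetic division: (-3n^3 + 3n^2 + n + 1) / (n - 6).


Synthetic division with c = 6. Coefficients: -3, 3, 1, 1
Bring down -3.
  -3 * 6 = -18; -18 + 3 = -15
  -15 * 6 = -90; -90 + 1 = -89
  -89 * 6 = -534; -534 + 1 = -533
Quotient: -3n^2 - 15n - 89, Remainder: -533


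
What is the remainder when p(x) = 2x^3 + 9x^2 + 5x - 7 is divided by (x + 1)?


By the Remainder Theorem, the remainder equals p(-1):
  2*(-1)^3 = -2
  9*(-1)^2 = 9
  5*(-1)^1 = -5
  constant: -7
Sum: -2 + 9 - 5 - 7 = -5


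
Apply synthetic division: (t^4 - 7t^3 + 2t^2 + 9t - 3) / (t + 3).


Synthetic division with c = -3. Coefficients: 1, -7, 2, 9, -3
Bring down 1.
  1 * -3 = -3; -3 - 7 = -10
  -10 * -3 = 30; 30 + 2 = 32
  32 * -3 = -96; -96 + 9 = -87
  -87 * -3 = 261; 261 - 3 = 258
Quotient: t^3 - 10t^2 + 32t - 87, Remainder: 258


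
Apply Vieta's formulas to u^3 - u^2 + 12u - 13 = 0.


Monic cubic u^3+bu^2+cu+d=0: sum=-b, pairwise sum=c, product=-d.
b=-1, c=12, d=-13
r1+r2+r3 = 1
r1r2+r1r3+r2r3 = 12
r1r2r3 = 13


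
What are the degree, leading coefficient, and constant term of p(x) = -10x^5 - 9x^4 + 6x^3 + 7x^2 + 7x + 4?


Highest power of x is 5, with coefficient -10. Constant term is 4.
Degree = 5, leading coefficient = -10, constant term = 4


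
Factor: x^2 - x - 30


Roots satisfy r1 + r2 = -b/a = 1 and r1*r2 = c/a = -30.
So r1 = 6, r2 = -5.
x^2 - x - 30 = (x - r1)(x - r2) = (x - 6)(x + 5)


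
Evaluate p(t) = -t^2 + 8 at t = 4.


Using direct substitution:
  -1 * (4)^2 = -16
  0 * (4)^1 = 0
  constant: 8
Sum = -16 + 0 + 8 = -8


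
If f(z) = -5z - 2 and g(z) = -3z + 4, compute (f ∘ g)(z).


Substitute g(z) into f:
f(g(z)) = -5*(-3z + 4) + (-2)
Expand and combine: 15z - 22


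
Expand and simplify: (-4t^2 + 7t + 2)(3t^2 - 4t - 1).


Distribute each term of the first polynomial:
  (-4t^2)(3t^2 - 4t - 1) = -12t^4 + 16t^3 + 4t^2
  (7t)(3t^2 - 4t - 1) = 21t^3 - 28t^2 - 7t
  (2)(3t^2 - 4t - 1) = 6t^2 - 8t - 2
Sum: -12t^4 + 37t^3 - 18t^2 - 15t - 2


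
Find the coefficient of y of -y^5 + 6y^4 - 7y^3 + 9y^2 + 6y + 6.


Read off the coefficient of y: 6


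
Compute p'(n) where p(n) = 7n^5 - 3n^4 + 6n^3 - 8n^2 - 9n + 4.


Apply the power rule term by term:
  d/dn(7n^5) = 35n^4
  d/dn(-3n^4) = -12n^3
  d/dn(6n^3) = 18n^2
  d/dn(-8n^2) = -16n
  d/dn(-9n) = -9
  d/dn(4) = 0
p'(n) = 35n^4 - 12n^3 + 18n^2 - 16n - 9


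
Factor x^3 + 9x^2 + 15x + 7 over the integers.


Try integer roots (divisors of 7). x=-1: p(-1)=0.
Divide out (x + 1): quotient is x^2 + 8x + 7.
Factor the quadratic: (x + 7)(x + 1)
Result: (x + 1)(x + 7)(x + 1)


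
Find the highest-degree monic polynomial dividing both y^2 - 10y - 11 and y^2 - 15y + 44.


Factor each:
  y^2 - 10y - 11 = (y - 11)(y + 1)
  y^2 - 15y + 44 = (y - 11)(y - 4)
Common monic factor: y - 11


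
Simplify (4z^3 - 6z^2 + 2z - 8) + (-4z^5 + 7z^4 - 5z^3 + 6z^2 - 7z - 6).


Align terms by degree and add:
  4z^3 - 6z^2 + 2z - 8
  -4z^5 + 7z^4 - 5z^3 + 6z^2 - 7z - 6
= -4z^5 + 7z^4 - z^3 - 5z - 14


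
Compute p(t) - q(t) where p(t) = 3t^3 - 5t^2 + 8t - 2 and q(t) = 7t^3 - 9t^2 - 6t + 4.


Distribute the minus sign:
  (3t^3 - 5t^2 + 8t - 2)
- (7t^3 - 9t^2 - 6t + 4)
Negate second polynomial: -7t^3 + 9t^2 + 6t - 4
Add: -4t^3 + 4t^2 + 14t - 6


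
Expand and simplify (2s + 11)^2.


Expand (2s + 11)^2 by repeated multiplication:
= 4s^2 + 44s + 121


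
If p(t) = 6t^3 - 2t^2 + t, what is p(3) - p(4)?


p(3) = 147
p(4) = 356
p(3) - p(4) = 147 - 356 = -209


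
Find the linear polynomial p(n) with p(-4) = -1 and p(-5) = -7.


p(n) = mn + b. Using p(-4)=-1, p(-5)=-7:
m = (-1 + 7)/(-4 + 5) = 6/1 = 6
b = -1 - m*(-4) = -1 + 24 = 23
p(n) = 6n + 23


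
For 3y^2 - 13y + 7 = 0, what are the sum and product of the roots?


For ay^2+by+c=0: sum = -b/a, product = c/a.
a=3, b=-13, c=7
Sum = -(-13)/3 = 13/3
Product = (7)/3 = 7/3


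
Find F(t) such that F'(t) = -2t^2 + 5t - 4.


Reverse power rule on each term:
  ∫ -2t^2 dt = -(2/3)t^3
  ∫ 5t dt = (5/2)t^2
  ∫ -4 dt = -4t
F(t) = -(2/3)t^3 + (5/2)t^2 - 4t + C


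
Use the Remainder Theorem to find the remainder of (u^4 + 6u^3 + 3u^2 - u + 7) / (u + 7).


By the Remainder Theorem, the remainder equals p(-7):
  1*(-7)^4 = 2401
  6*(-7)^3 = -2058
  3*(-7)^2 = 147
  -1*(-7)^1 = 7
  constant: 7
Sum: 2401 - 2058 + 147 + 7 + 7 = 504


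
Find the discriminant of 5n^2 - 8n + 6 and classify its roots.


D = b^2 - 4ac = (-8)^2 - 4(5)(6) = 64 - 120 = -56
Since D < 0: two complex conjugate roots (no real roots)


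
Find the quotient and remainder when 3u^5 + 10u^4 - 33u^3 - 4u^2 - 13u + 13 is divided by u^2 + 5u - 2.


(3u^5 + 10u^4 - 33u^3 - 4u^2 - 13u + 13) / (u^2 + 5u - 2)
Step 1: 3u^3 * (u^2 + 5u - 2) = 3u^5 + 15u^4 - 6u^3; subtract.
Step 2: -5u^2 * (u^2 + 5u - 2) = -5u^4 - 25u^3 + 10u^2; subtract.
Step 3: -2u * (u^2 + 5u - 2) = -2u^3 - 10u^2 + 4u; subtract.
Step 4: -4 * (u^2 + 5u - 2) = -4u^2 - 20u + 8; subtract.
Quotient: 3u^3 - 5u^2 - 2u - 4, Remainder: 3u + 5


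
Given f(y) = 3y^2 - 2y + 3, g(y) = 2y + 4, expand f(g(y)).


Substitute g(y) into f:
f(g(y)) = 3*(2y + 4)^2 + (-2)*(2y + 4) + 3
(2y + 4)^2 = 4y^2 + 16y + 16
Expand and combine: 12y^2 + 44y + 43


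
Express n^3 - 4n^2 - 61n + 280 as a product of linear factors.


Try integer roots (divisors of 280). n=5: p(5)=0.
Divide out (n - 5): quotient is n^2 + n - 56.
Factor the quadratic: (n + 8)(n - 7)
Result: (n - 5)(n + 8)(n - 7)


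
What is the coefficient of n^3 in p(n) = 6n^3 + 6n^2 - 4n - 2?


Read off the coefficient of n^3: 6


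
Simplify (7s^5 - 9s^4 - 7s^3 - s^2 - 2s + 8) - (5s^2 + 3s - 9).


Distribute the minus sign:
  (7s^5 - 9s^4 - 7s^3 - s^2 - 2s + 8)
- (5s^2 + 3s - 9)
Negate second polynomial: -5s^2 - 3s + 9
Add: 7s^5 - 9s^4 - 7s^3 - 6s^2 - 5s + 17


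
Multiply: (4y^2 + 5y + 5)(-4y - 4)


Distribute each term of the first polynomial:
  (4y^2)(-4y - 4) = -16y^3 - 16y^2
  (5y)(-4y - 4) = -20y^2 - 20y
  (5)(-4y - 4) = -20y - 20
Sum: -16y^3 - 36y^2 - 40y - 20


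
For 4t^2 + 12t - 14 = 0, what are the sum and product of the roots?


For at^2+bt+c=0: sum = -b/a, product = c/a.
a=4, b=12, c=-14
Sum = -(12)/4 = -3
Product = (-14)/4 = -7/2


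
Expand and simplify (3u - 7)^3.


Expand (3u - 7)^3 by repeated multiplication:
  (3u - 7)^2 = 9u^2 - 42u + 49
= 27u^3 - 189u^2 + 441u - 343


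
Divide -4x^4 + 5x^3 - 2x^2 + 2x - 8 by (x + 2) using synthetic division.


Synthetic division with c = -2. Coefficients: -4, 5, -2, 2, -8
Bring down -4.
  -4 * -2 = 8; 8 + 5 = 13
  13 * -2 = -26; -26 - 2 = -28
  -28 * -2 = 56; 56 + 2 = 58
  58 * -2 = -116; -116 - 8 = -124
Quotient: -4x^3 + 13x^2 - 28x + 58, Remainder: -124


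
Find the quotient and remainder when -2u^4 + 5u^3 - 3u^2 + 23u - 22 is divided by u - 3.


(-2u^4 + 5u^3 - 3u^2 + 23u - 22) / (u - 3)
Step 1: -2u^3 * (u - 3) = -2u^4 + 6u^3; subtract.
Step 2: -u^2 * (u - 3) = -u^3 + 3u^2; subtract.
Step 3: -6u * (u - 3) = -6u^2 + 18u; subtract.
Step 4: 5 * (u - 3) = 5u - 15; subtract.
Quotient: -2u^3 - u^2 - 6u + 5, Remainder: -7


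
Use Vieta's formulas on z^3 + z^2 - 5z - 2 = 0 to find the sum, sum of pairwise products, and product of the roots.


Monic cubic z^3+bz^2+cz+d=0: sum=-b, pairwise sum=c, product=-d.
b=1, c=-5, d=-2
r1+r2+r3 = -1
r1r2+r1r3+r2r3 = -5
r1r2r3 = 2


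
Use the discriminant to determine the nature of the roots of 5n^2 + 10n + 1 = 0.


D = b^2 - 4ac = (10)^2 - 4(5)(1) = 100 - 20 = 80
Since D > 0: two distinct irrational roots


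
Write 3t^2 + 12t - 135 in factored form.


Roots satisfy r1 + r2 = -b/a = -4 and r1*r2 = c/a = -45.
So r1 = -9, r2 = 5.
3t^2 + 12t - 135 = 3(t - r1)(t - r2) = 3(t + 9)(t - 5)


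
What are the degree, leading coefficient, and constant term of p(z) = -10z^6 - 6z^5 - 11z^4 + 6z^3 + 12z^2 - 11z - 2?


Highest power of z is 6, with coefficient -10. Constant term is -2.
Degree = 6, leading coefficient = -10, constant term = -2


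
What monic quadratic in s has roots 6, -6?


p(s) = (s - 6)(s + 6)
Expand: s^2 - 36


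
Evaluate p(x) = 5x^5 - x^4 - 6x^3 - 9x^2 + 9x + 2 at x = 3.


Using direct substitution:
  5 * (3)^5 = 1215
  -1 * (3)^4 = -81
  -6 * (3)^3 = -162
  -9 * (3)^2 = -81
  9 * (3)^1 = 27
  constant: 2
Sum = 1215 - 81 - 162 - 81 + 27 + 2 = 920


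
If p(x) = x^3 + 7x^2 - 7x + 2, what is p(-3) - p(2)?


p(-3) = 59
p(2) = 24
p(-3) - p(2) = 59 - 24 = 35


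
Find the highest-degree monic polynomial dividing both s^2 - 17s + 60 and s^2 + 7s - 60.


Factor each:
  s^2 - 17s + 60 = (s - 5)(s - 12)
  s^2 + 7s - 60 = (s - 5)(s + 12)
Common monic factor: s - 5


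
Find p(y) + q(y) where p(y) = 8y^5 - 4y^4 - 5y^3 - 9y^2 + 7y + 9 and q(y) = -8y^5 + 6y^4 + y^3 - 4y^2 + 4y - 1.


Align terms by degree and add:
  8y^5 - 4y^4 - 5y^3 - 9y^2 + 7y + 9
  -8y^5 + 6y^4 + y^3 - 4y^2 + 4y - 1
= 2y^4 - 4y^3 - 13y^2 + 11y + 8


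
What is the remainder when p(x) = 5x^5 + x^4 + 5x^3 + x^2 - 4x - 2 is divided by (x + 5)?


By the Remainder Theorem, the remainder equals p(-5):
  5*(-5)^5 = -15625
  1*(-5)^4 = 625
  5*(-5)^3 = -625
  1*(-5)^2 = 25
  -4*(-5)^1 = 20
  constant: -2
Sum: -15625 + 625 - 625 + 25 + 20 - 2 = -15582


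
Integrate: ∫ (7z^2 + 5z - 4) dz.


Reverse power rule on each term:
  ∫ 7z^2 dz = (7/3)z^3
  ∫ 5z dz = (5/2)z^2
  ∫ -4 dz = -4z
F(z) = (7/3)z^3 + (5/2)z^2 - 4z + C


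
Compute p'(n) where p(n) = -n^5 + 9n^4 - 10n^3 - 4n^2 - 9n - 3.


Apply the power rule term by term:
  d/dn(-n^5) = -5n^4
  d/dn(9n^4) = 36n^3
  d/dn(-10n^3) = -30n^2
  d/dn(-4n^2) = -8n
  d/dn(-9n) = -9
  d/dn(-3) = 0
p'(n) = -5n^4 + 36n^3 - 30n^2 - 8n - 9


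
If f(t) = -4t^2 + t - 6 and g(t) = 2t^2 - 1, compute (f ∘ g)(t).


Substitute g(t) into f:
f(g(t)) = -4*(2t^2 - 1)^2 + 1*(2t^2 - 1) + (-6)
(2t^2 - 1)^2 = 4t^4 - 4t^2 + 1
Expand and combine: -16t^4 + 18t^2 - 11


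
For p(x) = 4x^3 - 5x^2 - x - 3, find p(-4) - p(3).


p(-4) = -335
p(3) = 57
p(-4) - p(3) = -335 - 57 = -392


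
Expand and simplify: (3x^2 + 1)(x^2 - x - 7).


Distribute each term of the first polynomial:
  (3x^2)(x^2 - x - 7) = 3x^4 - 3x^3 - 21x^2
  (1)(x^2 - x - 7) = x^2 - x - 7
Sum: 3x^4 - 3x^3 - 20x^2 - x - 7


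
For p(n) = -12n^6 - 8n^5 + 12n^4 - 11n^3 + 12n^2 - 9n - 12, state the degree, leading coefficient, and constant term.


Highest power of n is 6, with coefficient -12. Constant term is -12.
Degree = 6, leading coefficient = -12, constant term = -12


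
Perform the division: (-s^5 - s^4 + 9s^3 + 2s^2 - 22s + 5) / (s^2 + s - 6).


(-s^5 - s^4 + 9s^3 + 2s^2 - 22s + 5) / (s^2 + s - 6)
Step 1: -s^3 * (s^2 + s - 6) = -s^5 - s^4 + 6s^3; subtract.
Step 2: 0 * (s^2 + s - 6) = 0; subtract.
Step 3: 3s * (s^2 + s - 6) = 3s^3 + 3s^2 - 18s; subtract.
Step 4: -1 * (s^2 + s - 6) = -s^2 - s + 6; subtract.
Quotient: -s^3 + 3s - 1, Remainder: -3s - 1


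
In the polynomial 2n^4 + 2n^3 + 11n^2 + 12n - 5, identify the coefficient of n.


Read off the coefficient of n: 12


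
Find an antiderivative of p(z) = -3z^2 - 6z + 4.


Reverse power rule on each term:
  ∫ -3z^2 dz = -z^3
  ∫ -6z dz = -3z^2
  ∫ 4 dz = 4z
F(z) = -z^3 - 3z^2 + 4z + C


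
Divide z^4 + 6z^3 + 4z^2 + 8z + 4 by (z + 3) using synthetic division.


Synthetic division with c = -3. Coefficients: 1, 6, 4, 8, 4
Bring down 1.
  1 * -3 = -3; -3 + 6 = 3
  3 * -3 = -9; -9 + 4 = -5
  -5 * -3 = 15; 15 + 8 = 23
  23 * -3 = -69; -69 + 4 = -65
Quotient: z^3 + 3z^2 - 5z + 23, Remainder: -65


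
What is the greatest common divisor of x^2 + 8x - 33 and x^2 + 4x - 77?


Factor each:
  x^2 + 8x - 33 = (x + 11)(x - 3)
  x^2 + 4x - 77 = (x + 11)(x - 7)
Common monic factor: x + 11


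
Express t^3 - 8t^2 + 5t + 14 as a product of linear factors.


Try integer roots (divisors of 14). t=-1: p(-1)=0.
Divide out (t + 1): quotient is t^2 - 9t + 14.
Factor the quadratic: (t - 2)(t - 7)
Result: (t + 1)(t - 2)(t - 7)


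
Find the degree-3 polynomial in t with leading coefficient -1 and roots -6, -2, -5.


p(t) = -(t + 6)(t + 2)(t + 5)
Expand: -t^3 - 13t^2 - 52t - 60


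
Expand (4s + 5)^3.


Expand (4s + 5)^3 by repeated multiplication:
  (4s + 5)^2 = 16s^2 + 40s + 25
= 64s^3 + 240s^2 + 300s + 125


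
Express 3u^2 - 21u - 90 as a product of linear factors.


Roots satisfy r1 + r2 = -b/a = 7 and r1*r2 = c/a = -30.
So r1 = -3, r2 = 10.
3u^2 - 21u - 90 = 3(u - r1)(u - r2) = 3(u + 3)(u - 10)


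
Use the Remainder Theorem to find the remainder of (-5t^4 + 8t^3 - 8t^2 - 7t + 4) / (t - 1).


By the Remainder Theorem, the remainder equals p(1):
  -5*(1)^4 = -5
  8*(1)^3 = 8
  -8*(1)^2 = -8
  -7*(1)^1 = -7
  constant: 4
Sum: -5 + 8 - 8 - 7 + 4 = -8


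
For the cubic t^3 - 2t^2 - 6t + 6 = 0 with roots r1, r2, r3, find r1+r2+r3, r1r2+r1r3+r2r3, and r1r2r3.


Monic cubic t^3+bt^2+ct+d=0: sum=-b, pairwise sum=c, product=-d.
b=-2, c=-6, d=6
r1+r2+r3 = 2
r1r2+r1r3+r2r3 = -6
r1r2r3 = -6


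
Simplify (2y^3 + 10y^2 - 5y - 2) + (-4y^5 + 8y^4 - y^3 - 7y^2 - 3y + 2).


Align terms by degree and add:
  2y^3 + 10y^2 - 5y - 2
  -4y^5 + 8y^4 - y^3 - 7y^2 - 3y + 2
= -4y^5 + 8y^4 + y^3 + 3y^2 - 8y


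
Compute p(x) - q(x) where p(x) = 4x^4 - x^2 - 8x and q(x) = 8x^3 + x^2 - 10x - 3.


Distribute the minus sign:
  (4x^4 - x^2 - 8x)
- (8x^3 + x^2 - 10x - 3)
Negate second polynomial: -8x^3 - x^2 + 10x + 3
Add: 4x^4 - 8x^3 - 2x^2 + 2x + 3


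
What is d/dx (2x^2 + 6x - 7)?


Apply the power rule term by term:
  d/dx(2x^2) = 4x
  d/dx(6x) = 6
  d/dx(-7) = 0
p'(x) = 4x + 6


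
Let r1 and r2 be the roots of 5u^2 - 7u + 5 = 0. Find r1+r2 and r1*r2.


For au^2+bu+c=0: sum = -b/a, product = c/a.
a=5, b=-7, c=5
Sum = -(-7)/5 = 7/5
Product = (5)/5 = 1


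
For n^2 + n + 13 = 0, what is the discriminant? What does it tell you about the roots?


D = b^2 - 4ac = (1)^2 - 4(1)(13) = 1 - 52 = -51
Since D < 0: two complex conjugate roots (no real roots)


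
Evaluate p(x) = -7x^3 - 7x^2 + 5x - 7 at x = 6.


Using direct substitution:
  -7 * (6)^3 = -1512
  -7 * (6)^2 = -252
  5 * (6)^1 = 30
  constant: -7
Sum = -1512 - 252 + 30 - 7 = -1741


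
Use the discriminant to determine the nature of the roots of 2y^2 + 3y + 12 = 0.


D = b^2 - 4ac = (3)^2 - 4(2)(12) = 9 - 96 = -87
Since D < 0: two complex conjugate roots (no real roots)


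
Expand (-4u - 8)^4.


Expand (-4u - 8)^4 by repeated multiplication:
  (-4u - 8)^2 = 16u^2 + 64u + 64
  (-4u - 8)^3 = -64u^3 - 384u^2 - 768u - 512
= 256u^4 + 2048u^3 + 6144u^2 + 8192u + 4096


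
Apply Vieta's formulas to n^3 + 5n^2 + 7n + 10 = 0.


Monic cubic n^3+bn^2+cn+d=0: sum=-b, pairwise sum=c, product=-d.
b=5, c=7, d=10
r1+r2+r3 = -5
r1r2+r1r3+r2r3 = 7
r1r2r3 = -10


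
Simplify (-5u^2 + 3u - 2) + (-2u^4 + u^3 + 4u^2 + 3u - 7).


Align terms by degree and add:
  -5u^2 + 3u - 2
  -2u^4 + u^3 + 4u^2 + 3u - 7
= -2u^4 + u^3 - u^2 + 6u - 9


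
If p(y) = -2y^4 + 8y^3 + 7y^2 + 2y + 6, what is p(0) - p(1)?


p(0) = 6
p(1) = 21
p(0) - p(1) = 6 - 21 = -15


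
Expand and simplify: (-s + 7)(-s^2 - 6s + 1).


Distribute each term of the first polynomial:
  (-s)(-s^2 - 6s + 1) = s^3 + 6s^2 - s
  (7)(-s^2 - 6s + 1) = -7s^2 - 42s + 7
Sum: s^3 - s^2 - 43s + 7


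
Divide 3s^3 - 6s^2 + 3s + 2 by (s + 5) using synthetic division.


Synthetic division with c = -5. Coefficients: 3, -6, 3, 2
Bring down 3.
  3 * -5 = -15; -15 - 6 = -21
  -21 * -5 = 105; 105 + 3 = 108
  108 * -5 = -540; -540 + 2 = -538
Quotient: 3s^2 - 21s + 108, Remainder: -538


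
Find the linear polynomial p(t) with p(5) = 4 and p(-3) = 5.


p(t) = mt + b. Using p(5)=4, p(-3)=5:
m = (4 - 5)/(5 + 3) = -1/8 = -1/8
b = 4 - m*(5) = 4 + 5/8 = 37/8
p(t) = -(1/8)t + (37/8)


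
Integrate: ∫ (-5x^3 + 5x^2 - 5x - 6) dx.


Reverse power rule on each term:
  ∫ -5x^3 dx = -(5/4)x^4
  ∫ 5x^2 dx = (5/3)x^3
  ∫ -5x dx = -(5/2)x^2
  ∫ -6 dx = -6x
F(x) = -(5/4)x^4 + (5/3)x^3 - (5/2)x^2 - 6x + C


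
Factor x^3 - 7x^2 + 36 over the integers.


Try integer roots (divisors of 36). x=6: p(6)=0.
Divide out (x - 6): quotient is x^2 - x - 6.
Factor the quadratic: (x + 2)(x - 3)
Result: (x - 6)(x + 2)(x - 3)


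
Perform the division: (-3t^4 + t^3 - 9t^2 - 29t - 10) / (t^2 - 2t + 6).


(-3t^4 + t^3 - 9t^2 - 29t - 10) / (t^2 - 2t + 6)
Step 1: -3t^2 * (t^2 - 2t + 6) = -3t^4 + 6t^3 - 18t^2; subtract.
Step 2: -5t * (t^2 - 2t + 6) = -5t^3 + 10t^2 - 30t; subtract.
Step 3: -1 * (t^2 - 2t + 6) = -t^2 + 2t - 6; subtract.
Quotient: -3t^2 - 5t - 1, Remainder: -t - 4


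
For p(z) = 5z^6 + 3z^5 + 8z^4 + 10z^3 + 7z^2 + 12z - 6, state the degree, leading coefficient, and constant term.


Highest power of z is 6, with coefficient 5. Constant term is -6.
Degree = 6, leading coefficient = 5, constant term = -6


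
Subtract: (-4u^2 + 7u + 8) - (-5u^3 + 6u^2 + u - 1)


Distribute the minus sign:
  (-4u^2 + 7u + 8)
- (-5u^3 + 6u^2 + u - 1)
Negate second polynomial: 5u^3 - 6u^2 - u + 1
Add: 5u^3 - 10u^2 + 6u + 9


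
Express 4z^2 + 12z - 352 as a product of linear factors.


Roots satisfy r1 + r2 = -b/a = -3 and r1*r2 = c/a = -88.
So r1 = 8, r2 = -11.
4z^2 + 12z - 352 = 4(z - r1)(z - r2) = 4(z - 8)(z + 11)


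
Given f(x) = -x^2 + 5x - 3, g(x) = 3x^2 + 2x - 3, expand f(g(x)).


Substitute g(x) into f:
f(g(x)) = -1*(3x^2 + 2x - 3)^2 + 5*(3x^2 + 2x - 3) + (-3)
(3x^2 + 2x - 3)^2 = 9x^4 + 12x^3 - 14x^2 - 12x + 9
Expand and combine: -9x^4 - 12x^3 + 29x^2 + 22x - 27


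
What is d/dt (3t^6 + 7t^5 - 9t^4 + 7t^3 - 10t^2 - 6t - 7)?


Apply the power rule term by term:
  d/dt(3t^6) = 18t^5
  d/dt(7t^5) = 35t^4
  d/dt(-9t^4) = -36t^3
  d/dt(7t^3) = 21t^2
  d/dt(-10t^2) = -20t
  d/dt(-6t) = -6
  d/dt(-7) = 0
p'(t) = 18t^5 + 35t^4 - 36t^3 + 21t^2 - 20t - 6


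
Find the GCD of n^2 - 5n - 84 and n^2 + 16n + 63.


Factor each:
  n^2 - 5n - 84 = (n + 7)(n - 12)
  n^2 + 16n + 63 = (n + 7)(n + 9)
Common monic factor: n + 7
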